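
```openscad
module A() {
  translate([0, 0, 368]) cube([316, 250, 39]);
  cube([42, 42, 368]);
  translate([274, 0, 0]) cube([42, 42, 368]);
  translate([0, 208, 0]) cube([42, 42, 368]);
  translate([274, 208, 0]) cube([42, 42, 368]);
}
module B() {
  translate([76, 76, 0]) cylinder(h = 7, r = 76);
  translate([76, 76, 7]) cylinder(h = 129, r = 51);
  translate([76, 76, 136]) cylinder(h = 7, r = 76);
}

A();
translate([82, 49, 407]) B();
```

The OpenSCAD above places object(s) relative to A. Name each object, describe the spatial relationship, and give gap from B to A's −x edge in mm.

A is a stool. B is a spool. The spool is on top of the stool, centred. The gap from the spool to the stool's −x edge is 82 mm.

The spool's min-x is at 82; the stool's min-x is 0; gap = 82 mm.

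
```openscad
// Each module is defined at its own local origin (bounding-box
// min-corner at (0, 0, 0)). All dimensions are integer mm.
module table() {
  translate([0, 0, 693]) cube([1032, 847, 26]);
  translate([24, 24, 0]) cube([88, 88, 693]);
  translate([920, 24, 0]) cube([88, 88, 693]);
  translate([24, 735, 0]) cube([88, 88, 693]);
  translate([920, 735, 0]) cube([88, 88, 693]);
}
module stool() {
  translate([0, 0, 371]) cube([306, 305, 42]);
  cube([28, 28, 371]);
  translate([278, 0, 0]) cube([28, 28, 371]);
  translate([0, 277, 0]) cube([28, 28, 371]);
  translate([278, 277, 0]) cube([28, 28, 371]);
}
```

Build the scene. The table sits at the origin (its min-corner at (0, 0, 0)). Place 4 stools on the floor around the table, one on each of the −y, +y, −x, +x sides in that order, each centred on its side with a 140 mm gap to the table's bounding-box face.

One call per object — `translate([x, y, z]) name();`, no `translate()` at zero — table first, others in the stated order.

table();
translate([363, -445, 0]) stool();
translate([363, 987, 0]) stool();
translate([-446, 271, 0]) stool();
translate([1172, 271, 0]) stool();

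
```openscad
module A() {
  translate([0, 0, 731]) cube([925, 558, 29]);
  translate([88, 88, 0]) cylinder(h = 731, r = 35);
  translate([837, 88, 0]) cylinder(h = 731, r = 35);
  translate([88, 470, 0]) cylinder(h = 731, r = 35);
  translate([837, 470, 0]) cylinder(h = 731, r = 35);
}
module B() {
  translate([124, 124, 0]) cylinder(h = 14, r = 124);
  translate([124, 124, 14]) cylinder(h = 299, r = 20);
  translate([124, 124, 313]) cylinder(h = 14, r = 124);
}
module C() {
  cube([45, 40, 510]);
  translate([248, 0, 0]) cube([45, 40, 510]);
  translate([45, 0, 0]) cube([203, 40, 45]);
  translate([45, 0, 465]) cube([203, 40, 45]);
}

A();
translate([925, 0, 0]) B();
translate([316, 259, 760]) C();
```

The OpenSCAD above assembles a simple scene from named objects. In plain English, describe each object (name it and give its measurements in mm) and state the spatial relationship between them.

A is a table: top 925 mm (x) × 558 mm (y), 29 mm thick, upper face at z = 760 mm, on four round legs of 70 mm diameter, each leg's bounding box inset 53 mm from the nearest pair of top edges, running from z = 0 to the bottom of the top.

B is a spool: two coaxial disc flanges of radius 124 mm and thickness 14 mm, joined by a core cylinder of radius 20 mm and height 299 mm. The lower flange rests on z = 0 and the three cylinders share a vertical axis.

C is a rectangular picture frame lying in the x–z plane (depth along y). The opening is 203 mm wide (x) by 420 mm tall (z), surrounded by a border 45 mm wide on all four sides. The frame is 40 mm deep and is made of two full-height vertical stiles with two horizontal rails fitted between them.

The spool is against the table's +x side, with their −y faces flush. The picture frame is on top of the table, centred.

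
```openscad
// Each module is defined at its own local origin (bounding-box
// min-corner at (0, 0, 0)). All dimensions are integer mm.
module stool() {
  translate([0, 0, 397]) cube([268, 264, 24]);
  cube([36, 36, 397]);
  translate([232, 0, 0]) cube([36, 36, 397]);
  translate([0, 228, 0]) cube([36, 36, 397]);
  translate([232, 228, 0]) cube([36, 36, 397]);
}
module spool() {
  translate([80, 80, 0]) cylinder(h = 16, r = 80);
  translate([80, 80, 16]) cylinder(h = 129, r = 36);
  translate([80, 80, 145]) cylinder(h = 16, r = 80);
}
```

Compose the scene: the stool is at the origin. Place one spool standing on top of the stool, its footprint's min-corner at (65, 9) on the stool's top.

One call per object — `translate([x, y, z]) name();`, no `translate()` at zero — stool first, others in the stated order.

stool();
translate([65, 9, 421]) spool();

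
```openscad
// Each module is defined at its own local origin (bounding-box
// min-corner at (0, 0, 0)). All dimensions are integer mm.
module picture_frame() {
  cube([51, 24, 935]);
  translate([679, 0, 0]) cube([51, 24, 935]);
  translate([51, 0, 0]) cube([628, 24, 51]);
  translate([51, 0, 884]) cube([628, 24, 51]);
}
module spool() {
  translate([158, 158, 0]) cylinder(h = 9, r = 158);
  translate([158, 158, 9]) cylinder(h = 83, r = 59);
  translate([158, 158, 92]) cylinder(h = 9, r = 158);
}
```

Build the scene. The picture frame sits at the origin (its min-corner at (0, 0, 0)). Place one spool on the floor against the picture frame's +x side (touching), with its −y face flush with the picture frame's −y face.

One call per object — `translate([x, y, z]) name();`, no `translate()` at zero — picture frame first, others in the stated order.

picture_frame();
translate([730, 0, 0]) spool();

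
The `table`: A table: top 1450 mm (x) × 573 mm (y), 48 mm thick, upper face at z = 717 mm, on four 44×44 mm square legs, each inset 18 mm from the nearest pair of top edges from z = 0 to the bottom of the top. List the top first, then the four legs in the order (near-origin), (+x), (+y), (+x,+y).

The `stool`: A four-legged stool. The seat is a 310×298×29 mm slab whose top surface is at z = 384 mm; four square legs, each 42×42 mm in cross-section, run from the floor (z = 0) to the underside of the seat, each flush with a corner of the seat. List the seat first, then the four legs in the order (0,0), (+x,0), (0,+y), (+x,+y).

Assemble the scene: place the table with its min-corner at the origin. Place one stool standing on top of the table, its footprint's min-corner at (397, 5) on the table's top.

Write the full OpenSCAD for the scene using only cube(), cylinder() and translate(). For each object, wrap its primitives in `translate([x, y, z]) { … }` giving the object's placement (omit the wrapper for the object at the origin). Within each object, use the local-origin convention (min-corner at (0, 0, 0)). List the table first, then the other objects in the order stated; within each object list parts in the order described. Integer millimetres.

translate([0, 0, 669]) cube([1450, 573, 48]);
translate([18, 18, 0]) cube([44, 44, 669]);
translate([1388, 18, 0]) cube([44, 44, 669]);
translate([18, 511, 0]) cube([44, 44, 669]);
translate([1388, 511, 0]) cube([44, 44, 669]);
translate([397, 5, 717]) {
  translate([0, 0, 355]) cube([310, 298, 29]);
  cube([42, 42, 355]);
  translate([268, 0, 0]) cube([42, 42, 355]);
  translate([0, 256, 0]) cube([42, 42, 355]);
  translate([268, 256, 0]) cube([42, 42, 355]);
}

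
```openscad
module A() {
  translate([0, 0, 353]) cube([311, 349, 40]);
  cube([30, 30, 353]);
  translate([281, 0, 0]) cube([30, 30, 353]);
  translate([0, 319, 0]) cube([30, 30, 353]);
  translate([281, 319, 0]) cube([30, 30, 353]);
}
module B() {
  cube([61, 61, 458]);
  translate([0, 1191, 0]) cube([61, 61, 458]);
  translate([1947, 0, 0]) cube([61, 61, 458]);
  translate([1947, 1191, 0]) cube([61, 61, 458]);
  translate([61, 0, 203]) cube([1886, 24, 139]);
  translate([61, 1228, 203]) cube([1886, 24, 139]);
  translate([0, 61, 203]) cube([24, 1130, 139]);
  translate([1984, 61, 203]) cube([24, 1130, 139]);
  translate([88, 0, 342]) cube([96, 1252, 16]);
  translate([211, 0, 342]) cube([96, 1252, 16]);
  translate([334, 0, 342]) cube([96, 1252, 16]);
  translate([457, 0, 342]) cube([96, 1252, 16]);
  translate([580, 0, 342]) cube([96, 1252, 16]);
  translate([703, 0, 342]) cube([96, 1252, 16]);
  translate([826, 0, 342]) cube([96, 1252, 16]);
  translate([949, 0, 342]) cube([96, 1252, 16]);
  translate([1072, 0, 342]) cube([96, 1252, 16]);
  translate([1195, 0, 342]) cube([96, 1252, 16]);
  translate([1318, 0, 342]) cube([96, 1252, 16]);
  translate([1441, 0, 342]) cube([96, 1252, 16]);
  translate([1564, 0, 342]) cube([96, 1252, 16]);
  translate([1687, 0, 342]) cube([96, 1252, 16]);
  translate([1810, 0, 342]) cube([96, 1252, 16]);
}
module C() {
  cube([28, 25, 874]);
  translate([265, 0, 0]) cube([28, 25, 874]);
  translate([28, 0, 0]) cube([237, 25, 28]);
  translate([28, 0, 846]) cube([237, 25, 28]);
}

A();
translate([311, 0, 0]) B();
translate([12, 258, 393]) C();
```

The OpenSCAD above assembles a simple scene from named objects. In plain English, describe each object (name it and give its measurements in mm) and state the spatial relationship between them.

A is a simple wooden stool: a rectangular seat 311 mm (x) by 349 mm (y), 40 mm thick, top face at z = 393 mm, on four square legs, each 30×30 mm in cross-section. The legs rest on z = 0, each flush with a corner of the seat.

B is a bed frame 2008 mm long (x) by 1252 mm wide (y). Four 61×61 mm corner posts, 458 mm tall, at the corners of the footprint. Four rails of 24 mm thickness and 139 mm height run between adjacent posts with their undersides at z = 203 mm, their outer faces flush with the outside of the frame (the two x-running rails run between the posts' inner faces; the two y-running rails run between the posts' inner faces). 15 slats, each 96 mm wide (x) and 16 mm thick, lie across the top of the two x-running rails, running the full 1252 mm width of the frame in y; the slats are evenly spaced along x between the inner faces of the end posts with equal gaps (rounded down to the nearest mm) at the −x end and between each pair — any rounding remainder accumulates at the +x end.

C is a rectangular picture frame lying in the x–z plane (depth along y). The opening is 237 mm wide (x) by 818 mm tall (z), surrounded by a border 28 mm wide on all four sides. The frame is 25 mm deep and is made of two full-height vertical stiles with two horizontal rails fitted between them.

The bed frame is against the stool's +x side, with their −y faces flush. The picture frame is on top of the stool.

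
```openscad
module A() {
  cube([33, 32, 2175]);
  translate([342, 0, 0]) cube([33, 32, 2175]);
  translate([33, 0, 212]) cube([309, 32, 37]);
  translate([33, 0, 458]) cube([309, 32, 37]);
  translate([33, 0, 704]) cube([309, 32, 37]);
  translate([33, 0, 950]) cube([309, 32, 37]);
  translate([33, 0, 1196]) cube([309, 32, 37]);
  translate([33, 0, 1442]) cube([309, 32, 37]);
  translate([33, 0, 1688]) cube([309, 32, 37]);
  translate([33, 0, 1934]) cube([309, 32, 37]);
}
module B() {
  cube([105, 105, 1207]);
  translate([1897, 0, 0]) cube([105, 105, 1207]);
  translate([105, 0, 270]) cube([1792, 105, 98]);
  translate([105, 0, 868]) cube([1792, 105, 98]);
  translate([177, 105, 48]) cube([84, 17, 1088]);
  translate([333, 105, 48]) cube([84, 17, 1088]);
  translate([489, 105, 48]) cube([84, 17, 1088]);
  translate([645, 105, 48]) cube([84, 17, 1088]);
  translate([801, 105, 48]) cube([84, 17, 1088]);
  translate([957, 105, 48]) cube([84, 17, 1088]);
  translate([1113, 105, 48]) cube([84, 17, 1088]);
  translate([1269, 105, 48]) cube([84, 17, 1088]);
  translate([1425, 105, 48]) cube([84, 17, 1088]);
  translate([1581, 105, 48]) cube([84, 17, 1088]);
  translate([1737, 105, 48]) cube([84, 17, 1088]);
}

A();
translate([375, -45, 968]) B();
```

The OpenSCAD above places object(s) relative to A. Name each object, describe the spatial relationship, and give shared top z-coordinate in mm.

Both tops at z = 2175 mm.

A is a ladder. B is a fence section. The fence section is beside the ladder with their tops flush at z = 2175. The shared top z-coordinate is 2175 mm.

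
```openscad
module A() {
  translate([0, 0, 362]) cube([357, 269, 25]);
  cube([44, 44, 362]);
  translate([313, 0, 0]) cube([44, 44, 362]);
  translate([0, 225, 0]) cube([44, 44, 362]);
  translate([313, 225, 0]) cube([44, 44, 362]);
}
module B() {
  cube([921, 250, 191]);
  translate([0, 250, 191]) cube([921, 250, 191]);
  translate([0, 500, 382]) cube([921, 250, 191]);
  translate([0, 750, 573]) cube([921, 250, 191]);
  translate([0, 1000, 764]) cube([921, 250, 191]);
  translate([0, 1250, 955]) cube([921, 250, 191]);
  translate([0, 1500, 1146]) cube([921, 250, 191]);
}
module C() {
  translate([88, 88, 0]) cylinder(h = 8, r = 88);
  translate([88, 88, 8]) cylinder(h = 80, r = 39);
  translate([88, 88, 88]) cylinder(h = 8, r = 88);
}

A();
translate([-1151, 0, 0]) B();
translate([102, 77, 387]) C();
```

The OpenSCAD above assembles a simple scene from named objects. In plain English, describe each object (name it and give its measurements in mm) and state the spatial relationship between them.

A is a simple wooden stool: a rectangular seat 357 mm (x) by 269 mm (y), 25 mm thick, top face at z = 387 mm, on four square legs, each 44×44 mm in cross-section. The legs rest on z = 0, each flush with a corner of the seat.

B is a straight staircase of 7 solid steps. Each step is 921 mm wide (x), 250 mm deep (y, the going) and 191 mm tall (the rise). The first step rests on the floor; each subsequent step sits one going further in +y and one rise higher in +z, directly behind and above the previous step with no overlap.

C is a spool: two coaxial disc flanges of radius 88 mm and thickness 8 mm, joined by a core cylinder of radius 39 mm and height 80 mm. The lower flange rests on z = 0 and the three cylinders share a vertical axis.

The staircase is on the floor beside the stool on its −x side. The spool is on top of the stool.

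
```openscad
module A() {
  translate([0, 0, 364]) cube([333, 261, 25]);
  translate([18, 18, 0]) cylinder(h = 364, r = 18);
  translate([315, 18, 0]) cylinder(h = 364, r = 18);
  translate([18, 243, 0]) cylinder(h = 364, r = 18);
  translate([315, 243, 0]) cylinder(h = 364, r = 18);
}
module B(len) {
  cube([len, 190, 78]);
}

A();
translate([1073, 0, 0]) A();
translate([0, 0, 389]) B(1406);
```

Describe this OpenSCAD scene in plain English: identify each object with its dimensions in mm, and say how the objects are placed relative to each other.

A is a four-legged stool. The seat is a 333×261×25 mm slab whose top surface is at z = 389 mm; four round legs, each 36 mm in diameter, run from the floor (z = 0) to the underside of the seat, each leg's axis is inset half a diameter from the nearest pair of seat edges (so the leg's bounding box is flush with the corner).

B is a rectangular beam 1406 mm long (x), 190 mm deep (y), 78 mm thick (z).

The beam spans the tops of two stools placed 740 mm apart, resting at z = 389 mm.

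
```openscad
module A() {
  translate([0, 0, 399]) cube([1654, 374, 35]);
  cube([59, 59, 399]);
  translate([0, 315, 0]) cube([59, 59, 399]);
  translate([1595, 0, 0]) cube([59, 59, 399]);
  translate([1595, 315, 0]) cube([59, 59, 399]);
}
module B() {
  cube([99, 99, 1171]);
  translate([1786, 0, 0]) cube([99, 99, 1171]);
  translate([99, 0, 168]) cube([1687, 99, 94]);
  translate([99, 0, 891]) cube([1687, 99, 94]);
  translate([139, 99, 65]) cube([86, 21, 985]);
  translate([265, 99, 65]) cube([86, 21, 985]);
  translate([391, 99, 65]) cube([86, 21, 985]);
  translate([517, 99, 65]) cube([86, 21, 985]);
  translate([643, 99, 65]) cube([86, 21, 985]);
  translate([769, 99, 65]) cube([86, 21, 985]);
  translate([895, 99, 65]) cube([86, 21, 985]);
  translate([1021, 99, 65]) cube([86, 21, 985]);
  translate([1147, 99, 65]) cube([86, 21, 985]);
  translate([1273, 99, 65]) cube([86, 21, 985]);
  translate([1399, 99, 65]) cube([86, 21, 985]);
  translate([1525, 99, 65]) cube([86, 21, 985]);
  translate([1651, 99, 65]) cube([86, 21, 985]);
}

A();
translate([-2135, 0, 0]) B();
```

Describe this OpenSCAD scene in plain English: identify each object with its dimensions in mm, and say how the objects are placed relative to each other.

A is a long wooden bench with a 1654 mm (x) × 374 mm (y) seat, 35 mm thick, its top surface 434 mm above the floor. Four 59 mm square legs at the seat corners, flush with the edges, run from z = 0 to the seat underside.

B is a fence section. Two 99×99 mm posts, 1171 mm tall, stand on the floor with a clear span of 1687 mm between their inner faces. Two horizontal rails of 99×94 mm section span the gap between the posts with their undersides at z = 168 mm and z = 891 mm, flush with the posts' −y face. 13 pickets, each 86 mm wide, 21 mm thick and 985 mm tall, are fixed to the +y face of the rails with their bottoms at z = 65 mm, evenly spaced across the span with equal gaps (rounded down to the nearest mm) at the −x end and between each pair — any rounding remainder accumulates at the +x end.

The fence section is on the floor beside the bench on its −x side.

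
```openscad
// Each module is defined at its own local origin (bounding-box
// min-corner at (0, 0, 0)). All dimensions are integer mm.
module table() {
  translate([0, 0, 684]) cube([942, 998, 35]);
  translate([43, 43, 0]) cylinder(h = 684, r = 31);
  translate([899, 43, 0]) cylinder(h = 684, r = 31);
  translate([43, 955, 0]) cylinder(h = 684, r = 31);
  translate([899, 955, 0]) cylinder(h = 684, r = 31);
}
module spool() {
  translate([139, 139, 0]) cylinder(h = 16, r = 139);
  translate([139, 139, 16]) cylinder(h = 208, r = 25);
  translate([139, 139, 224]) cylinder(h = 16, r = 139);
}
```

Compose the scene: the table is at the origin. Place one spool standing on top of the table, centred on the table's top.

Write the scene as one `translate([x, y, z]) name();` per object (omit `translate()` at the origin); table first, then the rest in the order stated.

table();
translate([332, 360, 719]) spool();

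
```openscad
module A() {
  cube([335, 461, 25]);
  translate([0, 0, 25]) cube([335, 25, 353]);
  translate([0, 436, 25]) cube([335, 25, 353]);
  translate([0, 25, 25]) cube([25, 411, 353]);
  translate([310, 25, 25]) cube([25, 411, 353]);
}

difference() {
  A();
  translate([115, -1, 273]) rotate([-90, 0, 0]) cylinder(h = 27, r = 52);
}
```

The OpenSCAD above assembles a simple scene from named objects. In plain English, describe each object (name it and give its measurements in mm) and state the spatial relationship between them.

A is an open-topped rectangular box: outside dimensions 335×461×378 mm, with a uniform wall and base thickness of 25 mm. The base is a full 335×461 slab on the floor; four walls sit on top of the base. The front and back walls (the −y and +y sides) span the full width; the two side walls fit between them.

The open box has a circular hole of radius 52 mm through its front wall, centred at (x = 115, z = 273).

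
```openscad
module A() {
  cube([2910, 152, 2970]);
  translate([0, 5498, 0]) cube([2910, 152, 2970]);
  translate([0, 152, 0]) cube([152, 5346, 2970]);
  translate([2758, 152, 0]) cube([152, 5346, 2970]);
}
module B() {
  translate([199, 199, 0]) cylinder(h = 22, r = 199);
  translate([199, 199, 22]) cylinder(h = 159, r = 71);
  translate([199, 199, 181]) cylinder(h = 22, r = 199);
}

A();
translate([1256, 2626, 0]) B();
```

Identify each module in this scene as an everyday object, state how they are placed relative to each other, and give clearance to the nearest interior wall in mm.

Clearances: x = 1104, y = 2474; minimum 1104 mm.

A is a house frame. B is a spool. The spool sits inside the house frame, centred. The clearance to the nearest interior wall is 1104 mm.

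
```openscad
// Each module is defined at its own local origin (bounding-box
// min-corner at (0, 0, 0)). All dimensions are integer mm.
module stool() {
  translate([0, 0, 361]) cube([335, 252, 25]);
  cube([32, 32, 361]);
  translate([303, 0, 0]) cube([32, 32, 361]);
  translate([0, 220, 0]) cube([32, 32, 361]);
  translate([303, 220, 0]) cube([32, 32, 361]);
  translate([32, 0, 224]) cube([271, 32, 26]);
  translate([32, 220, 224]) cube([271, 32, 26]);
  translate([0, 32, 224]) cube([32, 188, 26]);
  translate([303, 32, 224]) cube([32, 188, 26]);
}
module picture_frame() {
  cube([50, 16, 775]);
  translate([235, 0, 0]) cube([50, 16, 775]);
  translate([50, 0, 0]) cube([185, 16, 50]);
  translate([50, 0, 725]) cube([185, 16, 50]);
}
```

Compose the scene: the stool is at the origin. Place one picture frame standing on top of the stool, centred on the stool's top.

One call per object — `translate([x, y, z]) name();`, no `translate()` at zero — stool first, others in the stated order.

stool();
translate([25, 118, 386]) picture_frame();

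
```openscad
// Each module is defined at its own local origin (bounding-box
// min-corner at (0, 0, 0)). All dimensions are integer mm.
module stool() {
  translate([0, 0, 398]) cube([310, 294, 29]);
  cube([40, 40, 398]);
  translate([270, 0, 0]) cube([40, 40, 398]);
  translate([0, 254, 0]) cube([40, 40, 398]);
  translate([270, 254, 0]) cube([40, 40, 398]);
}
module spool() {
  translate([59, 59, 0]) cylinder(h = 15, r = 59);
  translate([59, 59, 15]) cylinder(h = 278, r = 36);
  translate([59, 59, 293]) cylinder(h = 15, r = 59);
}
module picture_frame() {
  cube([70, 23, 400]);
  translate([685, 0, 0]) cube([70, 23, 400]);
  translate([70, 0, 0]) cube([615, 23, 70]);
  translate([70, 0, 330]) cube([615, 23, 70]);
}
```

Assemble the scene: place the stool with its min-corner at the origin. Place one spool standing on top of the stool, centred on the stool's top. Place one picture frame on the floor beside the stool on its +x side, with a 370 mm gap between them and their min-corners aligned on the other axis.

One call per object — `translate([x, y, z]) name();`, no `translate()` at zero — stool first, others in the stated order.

stool();
translate([96, 88, 427]) spool();
translate([680, 0, 0]) picture_frame();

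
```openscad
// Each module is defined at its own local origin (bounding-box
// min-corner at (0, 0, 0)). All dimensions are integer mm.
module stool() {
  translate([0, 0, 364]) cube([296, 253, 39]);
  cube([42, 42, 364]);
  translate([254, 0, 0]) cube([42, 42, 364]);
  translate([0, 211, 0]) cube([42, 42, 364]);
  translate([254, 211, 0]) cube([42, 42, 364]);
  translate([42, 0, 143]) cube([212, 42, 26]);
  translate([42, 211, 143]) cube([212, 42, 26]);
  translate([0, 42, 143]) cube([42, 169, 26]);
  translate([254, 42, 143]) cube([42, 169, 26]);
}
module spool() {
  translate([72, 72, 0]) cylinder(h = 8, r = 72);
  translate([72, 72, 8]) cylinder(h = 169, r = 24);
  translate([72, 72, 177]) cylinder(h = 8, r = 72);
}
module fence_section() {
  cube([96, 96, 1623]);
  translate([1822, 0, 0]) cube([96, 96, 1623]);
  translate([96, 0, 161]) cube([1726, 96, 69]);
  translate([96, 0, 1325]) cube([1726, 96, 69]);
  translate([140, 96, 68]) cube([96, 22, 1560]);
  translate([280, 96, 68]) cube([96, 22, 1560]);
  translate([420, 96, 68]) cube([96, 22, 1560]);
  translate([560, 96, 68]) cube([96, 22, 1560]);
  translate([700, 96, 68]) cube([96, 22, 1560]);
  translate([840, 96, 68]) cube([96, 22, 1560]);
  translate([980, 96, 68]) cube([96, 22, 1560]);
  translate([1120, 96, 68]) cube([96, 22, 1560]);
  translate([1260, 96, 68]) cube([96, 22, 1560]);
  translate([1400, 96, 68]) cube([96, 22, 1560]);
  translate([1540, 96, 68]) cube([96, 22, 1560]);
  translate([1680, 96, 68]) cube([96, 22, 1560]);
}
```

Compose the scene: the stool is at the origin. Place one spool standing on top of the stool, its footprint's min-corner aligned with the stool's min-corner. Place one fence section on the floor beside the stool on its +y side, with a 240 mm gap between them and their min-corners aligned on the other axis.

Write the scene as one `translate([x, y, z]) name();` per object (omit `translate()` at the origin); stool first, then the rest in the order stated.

stool();
translate([0, 0, 403]) spool();
translate([0, 493, 0]) fence_section();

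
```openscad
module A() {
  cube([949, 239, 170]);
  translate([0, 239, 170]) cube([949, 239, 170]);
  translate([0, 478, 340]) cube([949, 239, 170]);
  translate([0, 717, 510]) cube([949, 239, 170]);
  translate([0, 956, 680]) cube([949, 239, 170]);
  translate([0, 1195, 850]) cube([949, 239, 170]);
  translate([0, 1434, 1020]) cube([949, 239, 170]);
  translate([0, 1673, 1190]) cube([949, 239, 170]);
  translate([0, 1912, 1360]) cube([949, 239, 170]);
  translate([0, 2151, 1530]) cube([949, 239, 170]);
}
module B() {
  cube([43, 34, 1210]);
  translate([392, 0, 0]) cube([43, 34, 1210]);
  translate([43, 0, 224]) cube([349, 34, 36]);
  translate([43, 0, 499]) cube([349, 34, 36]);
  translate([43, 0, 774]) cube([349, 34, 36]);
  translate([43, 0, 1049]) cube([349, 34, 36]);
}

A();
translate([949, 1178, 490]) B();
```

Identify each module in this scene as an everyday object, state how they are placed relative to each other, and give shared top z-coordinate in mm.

Both tops at z = 1700 mm.

A is a staircase. B is a ladder. The ladder is beside the staircase with their tops flush at z = 1700. The shared top z-coordinate is 1700 mm.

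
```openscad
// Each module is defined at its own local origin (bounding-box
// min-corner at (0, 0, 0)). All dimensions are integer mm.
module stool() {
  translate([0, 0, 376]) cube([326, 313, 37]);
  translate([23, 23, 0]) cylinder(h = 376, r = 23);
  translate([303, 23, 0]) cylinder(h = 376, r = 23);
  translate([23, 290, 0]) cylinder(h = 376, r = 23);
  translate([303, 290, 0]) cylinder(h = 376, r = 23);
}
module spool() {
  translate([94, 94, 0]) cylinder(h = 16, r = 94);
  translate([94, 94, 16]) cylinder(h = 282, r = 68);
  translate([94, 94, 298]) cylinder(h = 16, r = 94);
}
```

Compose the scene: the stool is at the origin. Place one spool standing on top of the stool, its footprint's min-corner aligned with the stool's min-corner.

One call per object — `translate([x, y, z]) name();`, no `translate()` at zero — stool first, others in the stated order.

stool();
translate([0, 0, 413]) spool();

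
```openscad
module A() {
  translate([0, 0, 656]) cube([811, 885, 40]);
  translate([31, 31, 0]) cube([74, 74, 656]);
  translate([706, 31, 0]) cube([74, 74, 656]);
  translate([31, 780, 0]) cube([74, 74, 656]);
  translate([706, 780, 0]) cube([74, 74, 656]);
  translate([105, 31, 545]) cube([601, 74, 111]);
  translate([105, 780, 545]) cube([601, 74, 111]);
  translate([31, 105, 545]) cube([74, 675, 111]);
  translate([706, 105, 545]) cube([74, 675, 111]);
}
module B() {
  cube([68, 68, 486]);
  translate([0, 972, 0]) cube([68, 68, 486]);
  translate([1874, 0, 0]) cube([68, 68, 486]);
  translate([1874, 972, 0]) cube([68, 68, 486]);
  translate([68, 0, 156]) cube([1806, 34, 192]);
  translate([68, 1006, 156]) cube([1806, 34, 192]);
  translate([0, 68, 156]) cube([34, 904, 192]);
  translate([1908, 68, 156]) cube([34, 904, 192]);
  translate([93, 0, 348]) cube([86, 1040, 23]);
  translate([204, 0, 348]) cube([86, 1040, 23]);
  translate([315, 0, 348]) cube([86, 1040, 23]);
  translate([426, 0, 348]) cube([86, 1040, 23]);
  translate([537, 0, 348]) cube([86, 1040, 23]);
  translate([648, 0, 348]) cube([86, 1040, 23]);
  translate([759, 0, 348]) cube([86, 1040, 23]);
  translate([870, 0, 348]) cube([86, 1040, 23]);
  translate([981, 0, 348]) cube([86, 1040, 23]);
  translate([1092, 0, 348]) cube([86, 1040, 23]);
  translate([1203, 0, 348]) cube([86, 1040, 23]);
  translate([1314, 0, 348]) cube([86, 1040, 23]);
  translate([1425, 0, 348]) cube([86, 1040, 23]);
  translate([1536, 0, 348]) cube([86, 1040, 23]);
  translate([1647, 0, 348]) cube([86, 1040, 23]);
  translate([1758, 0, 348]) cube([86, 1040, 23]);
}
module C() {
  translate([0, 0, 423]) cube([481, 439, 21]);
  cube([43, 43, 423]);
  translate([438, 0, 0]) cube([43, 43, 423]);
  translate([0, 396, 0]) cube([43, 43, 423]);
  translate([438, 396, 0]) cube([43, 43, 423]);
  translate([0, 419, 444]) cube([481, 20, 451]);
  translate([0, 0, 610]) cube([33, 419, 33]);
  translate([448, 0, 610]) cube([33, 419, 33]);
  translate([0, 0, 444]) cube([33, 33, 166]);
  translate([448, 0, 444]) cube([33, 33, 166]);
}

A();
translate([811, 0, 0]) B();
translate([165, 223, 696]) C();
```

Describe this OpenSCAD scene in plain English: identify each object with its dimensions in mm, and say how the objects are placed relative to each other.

A is a table with a 811×885 mm rectangular top, 40 mm thick, top surface at z = 696 mm, supported by four 74×74 mm square legs, each inset 31 mm from the nearest pair of top edges, running from the floor. Four apron rails, 74 mm thick and 111 mm tall, run between adjacent legs with their top edges flush with the underside of the top and their outer faces flush with the legs' outer faces.

B is a bed frame 1942 mm long (x) by 1040 mm wide (y). Four 68×68 mm corner posts, 486 mm tall, at the corners of the footprint. Four rails of 34 mm thickness and 192 mm height run between adjacent posts with their undersides at z = 156 mm, their outer faces flush with the outside of the frame (the two x-running rails run between the posts' inner faces; the two y-running rails run between the posts' inner faces). 16 slats, each 86 mm wide (x) and 23 mm thick, lie across the top of the two x-running rails, running the full 1040 mm width of the frame in y; the slats are evenly spaced along x between the inner faces of the end posts with equal gaps (rounded down to the nearest mm) at the −x end and between each pair — any rounding remainder accumulates at the +x end.

C is a chair. The seat is a 481×439×21 mm slab with its top at z = 444 mm, on four 43×43 mm corner legs (flush with the seat edges, standing on z = 0). A flat backrest 20 mm thick, 451 mm tall, spans the full seat width and rises from the seat top along its +y edge, rear face flush with the rear of the seat. Two armrests of 33×33 mm section run along each side from the seat's front edge to the front of the backrest, top faces 199 mm above the seat top and outer faces flush with the seat's x-edges; a 33×33 mm post under the front of each armrest stands on the seat at the front corner.

The bed frame is against the table's +x side, with their −y faces flush. The chair is on top of the table, centred.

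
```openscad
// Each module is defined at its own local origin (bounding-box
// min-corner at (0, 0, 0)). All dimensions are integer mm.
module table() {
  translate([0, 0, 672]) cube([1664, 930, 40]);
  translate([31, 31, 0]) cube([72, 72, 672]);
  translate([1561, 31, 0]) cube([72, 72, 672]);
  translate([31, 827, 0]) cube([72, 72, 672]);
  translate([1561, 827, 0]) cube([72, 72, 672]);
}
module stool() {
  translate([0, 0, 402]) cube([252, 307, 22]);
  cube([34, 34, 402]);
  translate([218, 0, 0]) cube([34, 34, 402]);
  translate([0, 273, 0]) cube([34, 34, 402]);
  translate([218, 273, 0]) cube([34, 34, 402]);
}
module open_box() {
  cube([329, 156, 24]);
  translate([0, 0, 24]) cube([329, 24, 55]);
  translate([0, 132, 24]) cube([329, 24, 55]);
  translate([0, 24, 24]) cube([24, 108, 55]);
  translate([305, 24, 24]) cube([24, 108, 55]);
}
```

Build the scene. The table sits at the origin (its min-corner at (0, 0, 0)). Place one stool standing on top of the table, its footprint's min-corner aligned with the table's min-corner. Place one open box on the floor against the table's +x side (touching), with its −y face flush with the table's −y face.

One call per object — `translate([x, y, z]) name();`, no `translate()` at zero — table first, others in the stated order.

table();
translate([0, 0, 712]) stool();
translate([1664, 0, 0]) open_box();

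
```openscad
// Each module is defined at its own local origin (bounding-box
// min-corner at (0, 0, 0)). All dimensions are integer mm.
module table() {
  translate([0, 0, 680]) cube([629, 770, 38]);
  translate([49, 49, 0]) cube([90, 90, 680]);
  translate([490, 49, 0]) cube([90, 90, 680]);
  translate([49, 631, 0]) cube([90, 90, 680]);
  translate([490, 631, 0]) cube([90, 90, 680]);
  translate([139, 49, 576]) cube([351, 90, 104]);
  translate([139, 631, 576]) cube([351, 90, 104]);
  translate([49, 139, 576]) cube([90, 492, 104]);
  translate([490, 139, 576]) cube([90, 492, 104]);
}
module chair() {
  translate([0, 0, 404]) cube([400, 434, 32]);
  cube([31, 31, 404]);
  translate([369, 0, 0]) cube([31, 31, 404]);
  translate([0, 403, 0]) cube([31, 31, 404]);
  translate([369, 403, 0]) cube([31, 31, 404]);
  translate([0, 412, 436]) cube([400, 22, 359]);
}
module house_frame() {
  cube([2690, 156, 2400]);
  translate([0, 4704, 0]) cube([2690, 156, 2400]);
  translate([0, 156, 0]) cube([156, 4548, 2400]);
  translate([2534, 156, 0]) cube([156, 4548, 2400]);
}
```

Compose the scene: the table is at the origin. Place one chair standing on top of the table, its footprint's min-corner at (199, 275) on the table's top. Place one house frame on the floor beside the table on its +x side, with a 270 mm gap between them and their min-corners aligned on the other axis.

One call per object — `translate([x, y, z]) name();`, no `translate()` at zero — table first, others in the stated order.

table();
translate([199, 275, 718]) chair();
translate([899, 0, 0]) house_frame();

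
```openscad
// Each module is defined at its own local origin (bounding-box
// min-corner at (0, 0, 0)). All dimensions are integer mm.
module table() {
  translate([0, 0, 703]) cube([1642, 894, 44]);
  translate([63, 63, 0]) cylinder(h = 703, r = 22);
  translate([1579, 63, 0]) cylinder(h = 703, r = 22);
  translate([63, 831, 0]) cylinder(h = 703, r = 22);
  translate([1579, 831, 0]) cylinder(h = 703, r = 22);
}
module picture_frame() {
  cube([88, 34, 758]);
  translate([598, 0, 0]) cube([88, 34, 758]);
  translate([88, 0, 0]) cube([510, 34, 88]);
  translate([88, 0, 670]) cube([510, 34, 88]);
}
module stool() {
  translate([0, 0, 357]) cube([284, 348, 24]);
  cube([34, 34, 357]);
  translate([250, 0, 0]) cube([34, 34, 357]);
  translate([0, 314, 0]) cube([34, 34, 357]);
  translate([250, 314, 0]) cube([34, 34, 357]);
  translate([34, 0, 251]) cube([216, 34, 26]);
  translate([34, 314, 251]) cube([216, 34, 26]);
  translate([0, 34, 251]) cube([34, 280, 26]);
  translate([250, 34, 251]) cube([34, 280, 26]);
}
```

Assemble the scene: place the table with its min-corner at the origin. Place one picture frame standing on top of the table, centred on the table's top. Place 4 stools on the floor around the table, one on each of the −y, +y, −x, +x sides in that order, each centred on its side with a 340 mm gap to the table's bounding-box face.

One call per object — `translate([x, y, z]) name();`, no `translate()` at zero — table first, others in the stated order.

table();
translate([478, 430, 747]) picture_frame();
translate([679, -688, 0]) stool();
translate([679, 1234, 0]) stool();
translate([-624, 273, 0]) stool();
translate([1982, 273, 0]) stool();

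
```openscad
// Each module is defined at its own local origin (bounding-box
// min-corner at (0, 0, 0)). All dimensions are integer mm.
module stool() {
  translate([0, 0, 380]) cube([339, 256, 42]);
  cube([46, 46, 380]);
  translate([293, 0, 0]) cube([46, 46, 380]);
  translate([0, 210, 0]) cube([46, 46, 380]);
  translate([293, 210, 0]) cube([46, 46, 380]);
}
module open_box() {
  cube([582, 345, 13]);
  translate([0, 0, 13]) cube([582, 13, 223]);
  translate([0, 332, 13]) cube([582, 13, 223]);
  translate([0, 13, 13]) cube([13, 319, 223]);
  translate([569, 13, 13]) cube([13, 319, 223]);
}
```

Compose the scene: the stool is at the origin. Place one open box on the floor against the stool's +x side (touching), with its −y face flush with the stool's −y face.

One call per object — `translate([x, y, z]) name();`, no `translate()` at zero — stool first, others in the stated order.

stool();
translate([339, 0, 0]) open_box();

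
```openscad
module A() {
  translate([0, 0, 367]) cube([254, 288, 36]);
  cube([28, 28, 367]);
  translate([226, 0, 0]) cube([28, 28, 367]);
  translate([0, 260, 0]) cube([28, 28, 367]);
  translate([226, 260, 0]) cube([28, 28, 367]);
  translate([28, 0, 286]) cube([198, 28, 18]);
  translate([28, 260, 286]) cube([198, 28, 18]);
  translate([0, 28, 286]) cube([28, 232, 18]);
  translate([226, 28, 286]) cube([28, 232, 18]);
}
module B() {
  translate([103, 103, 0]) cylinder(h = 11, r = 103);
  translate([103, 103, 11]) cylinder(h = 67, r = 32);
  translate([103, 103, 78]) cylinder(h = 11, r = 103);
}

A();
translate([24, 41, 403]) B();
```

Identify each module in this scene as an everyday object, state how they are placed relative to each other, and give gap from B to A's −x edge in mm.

A is a stool. B is a spool. The spool is on top of the stool, centred. The gap from the spool to the stool's −x edge is 24 mm.

The spool's min-x is at 24; the stool's min-x is 0; gap = 24 mm.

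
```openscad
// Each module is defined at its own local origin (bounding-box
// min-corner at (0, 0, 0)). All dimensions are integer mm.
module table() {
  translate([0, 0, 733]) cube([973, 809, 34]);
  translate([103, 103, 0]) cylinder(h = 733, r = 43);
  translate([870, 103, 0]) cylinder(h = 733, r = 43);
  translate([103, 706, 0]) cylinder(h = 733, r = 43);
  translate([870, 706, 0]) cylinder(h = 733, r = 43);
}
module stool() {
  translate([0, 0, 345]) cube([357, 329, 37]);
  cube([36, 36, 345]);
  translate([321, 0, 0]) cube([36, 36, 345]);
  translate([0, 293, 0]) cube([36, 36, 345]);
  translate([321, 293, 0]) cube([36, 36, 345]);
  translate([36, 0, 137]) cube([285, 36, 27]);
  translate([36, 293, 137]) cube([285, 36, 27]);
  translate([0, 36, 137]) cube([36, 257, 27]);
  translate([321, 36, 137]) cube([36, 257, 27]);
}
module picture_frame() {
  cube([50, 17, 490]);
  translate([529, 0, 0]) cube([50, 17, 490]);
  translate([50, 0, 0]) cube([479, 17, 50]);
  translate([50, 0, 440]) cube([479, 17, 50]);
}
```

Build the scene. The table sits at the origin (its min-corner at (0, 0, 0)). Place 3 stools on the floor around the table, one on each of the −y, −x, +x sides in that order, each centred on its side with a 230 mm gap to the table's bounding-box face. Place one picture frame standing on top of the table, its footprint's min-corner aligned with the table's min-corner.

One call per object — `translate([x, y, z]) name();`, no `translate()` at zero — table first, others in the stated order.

table();
translate([308, -559, 0]) stool();
translate([-587, 240, 0]) stool();
translate([1203, 240, 0]) stool();
translate([0, 0, 767]) picture_frame();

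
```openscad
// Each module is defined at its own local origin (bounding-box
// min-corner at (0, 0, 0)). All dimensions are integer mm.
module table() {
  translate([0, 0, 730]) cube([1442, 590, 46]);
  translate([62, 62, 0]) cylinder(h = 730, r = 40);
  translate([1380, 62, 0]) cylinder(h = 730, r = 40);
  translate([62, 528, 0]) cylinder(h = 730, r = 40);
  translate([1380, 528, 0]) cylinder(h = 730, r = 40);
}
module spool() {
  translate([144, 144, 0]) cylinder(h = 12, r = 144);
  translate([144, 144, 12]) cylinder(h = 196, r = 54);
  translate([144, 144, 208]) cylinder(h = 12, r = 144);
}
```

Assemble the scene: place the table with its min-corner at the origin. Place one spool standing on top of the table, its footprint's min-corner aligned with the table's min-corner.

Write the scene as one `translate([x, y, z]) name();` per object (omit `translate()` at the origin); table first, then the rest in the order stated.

table();
translate([0, 0, 776]) spool();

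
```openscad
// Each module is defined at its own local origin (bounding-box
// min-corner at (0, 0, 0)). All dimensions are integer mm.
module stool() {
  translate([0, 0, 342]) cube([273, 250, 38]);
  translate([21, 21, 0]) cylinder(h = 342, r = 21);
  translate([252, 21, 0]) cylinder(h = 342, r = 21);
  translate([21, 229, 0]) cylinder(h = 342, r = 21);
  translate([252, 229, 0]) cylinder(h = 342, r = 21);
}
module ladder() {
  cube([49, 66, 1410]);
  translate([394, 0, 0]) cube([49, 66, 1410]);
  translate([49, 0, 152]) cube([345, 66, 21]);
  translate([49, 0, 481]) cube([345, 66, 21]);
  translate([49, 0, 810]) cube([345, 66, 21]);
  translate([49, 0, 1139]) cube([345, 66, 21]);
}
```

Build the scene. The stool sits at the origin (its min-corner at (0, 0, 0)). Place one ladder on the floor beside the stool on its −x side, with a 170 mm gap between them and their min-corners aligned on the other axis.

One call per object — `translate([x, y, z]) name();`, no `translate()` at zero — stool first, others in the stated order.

stool();
translate([-613, 0, 0]) ladder();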